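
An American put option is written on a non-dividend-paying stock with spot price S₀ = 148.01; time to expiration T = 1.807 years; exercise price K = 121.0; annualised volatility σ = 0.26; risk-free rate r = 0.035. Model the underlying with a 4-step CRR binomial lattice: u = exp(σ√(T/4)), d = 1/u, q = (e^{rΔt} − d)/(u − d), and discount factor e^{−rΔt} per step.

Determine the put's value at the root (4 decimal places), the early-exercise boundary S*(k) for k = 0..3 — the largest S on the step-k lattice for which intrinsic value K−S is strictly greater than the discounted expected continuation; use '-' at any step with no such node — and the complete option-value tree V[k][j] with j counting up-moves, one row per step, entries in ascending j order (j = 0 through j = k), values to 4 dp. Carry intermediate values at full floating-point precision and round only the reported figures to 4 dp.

price = 6.8456
boundary = - - - 87.6212
tree:
6.8456
11.9819 1.9633
20.4010 4.0035 0.0000
33.3788 8.1638 0.0000 0.0000
47.4275 16.6474 0.0000 0.0000 0.0000

params: Δt=0.45175 u=1.19095 d=0.83967 q=0.50179 e^(-rΔt)=0.98431
t_4 payoffs: 47.4275 16.6474 0.0000 0.0000 0.0000
t_3: node(3,0) S=87.6212 payoff=33.3788 vs cont=31.4806 → 33.3788 [stop]  node(3,1) S=124.2788 payoff=0.0000 vs cont=8.1638 → 8.1638 [wait]  node(3,2) S=176.2727 payoff=0.0000 vs cont=0.0000 → 0.0000 [wait]  node(3,3) S=250.0188 payoff=0.0000 vs cont=0.0000 → 0.0000 [wait]  ⇒ S*(3)=87.6212
t_2: node(2,0) S=104.3526 payoff=16.6474 vs cont=20.4010 → 20.4010 [wait]  node(2,1) S=148.0100 payoff=0.0000 vs cont=4.0035 → 4.0035 [wait]  node(2,2) S=209.9321 payoff=0.0000 vs cont=0.0000 → 0.0000 [wait]  ⇒ S*(2)=-
t_1: node(1,0) S=124.2788 payoff=0.0000 vs cont=11.9819 → 11.9819 [wait]  node(1,1) S=176.2727 payoff=0.0000 vs cont=1.9633 → 1.9633 [wait]  ⇒ S*(1)=-
t_0: node(0,0) S=148.0100 payoff=0.0000 vs cont=6.8456 → 6.8456 [wait]  ⇒ S*(0)=-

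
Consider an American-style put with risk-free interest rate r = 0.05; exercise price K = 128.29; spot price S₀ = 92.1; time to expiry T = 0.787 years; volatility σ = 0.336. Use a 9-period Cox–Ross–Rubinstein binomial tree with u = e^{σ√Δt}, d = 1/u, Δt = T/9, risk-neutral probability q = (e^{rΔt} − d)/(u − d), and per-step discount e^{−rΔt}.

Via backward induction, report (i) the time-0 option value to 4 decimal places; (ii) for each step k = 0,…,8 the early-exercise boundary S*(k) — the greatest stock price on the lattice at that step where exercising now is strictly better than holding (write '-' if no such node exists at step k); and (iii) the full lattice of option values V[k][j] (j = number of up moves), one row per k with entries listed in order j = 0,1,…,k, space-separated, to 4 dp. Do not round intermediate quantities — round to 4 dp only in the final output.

params: Δt=0.08744 u=1.10446 d=0.90542 q=0.49719 e^(-rΔt)=0.99564
t_9 payoffs: 90.6281 82.3487 72.2491 59.9292 44.9010 26.5690 4.2070 0.0000 0.0000 0.0000
t_8: node(8,0) S=41.5961 payoff=86.6939 vs cont=86.1342 → 86.6939 [stop]  node(8,1) S=50.7405 payoff=77.5495 vs cont=76.9899 → 77.5495 [stop]  node(8,2) S=61.8951 payoff=66.3949 vs cont=65.8352 → 66.3949 [stop]  node(8,3) S=75.5019 payoff=52.7881 vs cont=52.2284 → 52.7881 [stop]  node(8,4) S=92.1000 payoff=36.1900 vs cont=35.6303 → 36.1900 [stop]  node(8,5) S=112.3470 payoff=15.9430 vs cont=15.3833 → 15.9430 [stop]  node(8,6) S=137.0450 payoff=0.0000 vs cont=2.1061 → 2.1061 [wait]  node(8,7) S=167.1725 payoff=0.0000 vs cont=0.0000 → 0.0000 [wait]  node(8,8) S=203.9232 payoff=0.0000 vs cont=0.0000 → 0.0000 [wait]  ⇒ S*(8)=112.3470
t_7: node(7,0) S=45.9413 payoff=82.3487 vs cont=81.7890 → 82.3487 [stop]  node(7,1) S=56.0409 payoff=72.2491 vs cont=71.6894 → 72.2491 [stop]  node(7,2) S=68.3608 payoff=59.9292 vs cont=59.3695 → 59.9292 [stop]  node(7,3) S=83.3890 payoff=44.9010 vs cont=44.3413 → 44.9010 [stop]  node(7,4) S=101.7210 payoff=26.5690 vs cont=26.0093 → 26.5690 [stop]  node(7,5) S=124.0830 payoff=4.2070 vs cont=9.0238 → 9.0238 [wait]  node(7,6) S=151.3610 payoff=0.0000 vs cont=1.0543 → 1.0543 [wait]  node(7,7) S=184.6358 payoff=0.0000 vs cont=0.0000 → 0.0000 [wait]  ⇒ S*(7)=101.7210
t_6: node(6,0) S=50.7405 payoff=77.5495 vs cont=76.9899 → 77.5495 [stop]  node(6,1) S=61.8951 payoff=66.3949 vs cont=65.8352 → 66.3949 [stop]  node(6,2) S=75.5019 payoff=52.7881 vs cont=52.2284 → 52.7881 [stop]  node(6,3) S=92.1000 payoff=36.1900 vs cont=35.6303 → 36.1900 [stop]  node(6,4) S=112.3470 payoff=15.9430 vs cont=17.7678 → 17.7678 [wait]  node(6,5) S=137.0450 payoff=0.0000 vs cont=5.0393 → 5.0393 [wait]  node(6,6) S=167.1725 payoff=0.0000 vs cont=0.5278 → 0.5278 [wait]  ⇒ S*(6)=92.1000
t_5: node(5,0) S=56.0409 payoff=72.2491 vs cont=71.6894 → 72.2491 [stop]  node(5,1) S=68.3608 payoff=59.9292 vs cont=59.3695 → 59.9292 [stop]  node(5,2) S=83.3890 payoff=44.9010 vs cont=44.3413 → 44.9010 [stop]  node(5,3) S=101.7210 payoff=26.5690 vs cont=26.9126 → 26.9126 [wait]  node(5,4) S=124.0830 payoff=4.2070 vs cont=11.3894 → 11.3894 [wait]  node(5,5) S=151.3610 payoff=0.0000 vs cont=2.7840 → 2.7840 [wait]  ⇒ S*(5)=83.3890
t_4: node(4,0) S=61.8951 payoff=66.3949 vs cont=65.8352 → 66.3949 [stop]  node(4,1) S=75.5019 payoff=52.7881 vs cont=52.2284 → 52.7881 [stop]  node(4,2) S=92.1000 payoff=36.1900 vs cont=35.8004 → 36.1900 [stop]  node(4,3) S=112.3470 payoff=15.9430 vs cont=19.1108 → 19.1108 [wait]  node(4,4) S=137.0450 payoff=0.0000 vs cont=7.0798 → 7.0798 [wait]  ⇒ S*(4)=92.1000
t_3: node(3,0) S=68.3608 payoff=59.9292 vs cont=59.3695 → 59.9292 [stop]  node(3,1) S=83.3890 payoff=44.9010 vs cont=44.3413 → 44.9010 [stop]  node(3,2) S=101.7210 payoff=26.5690 vs cont=27.5775 → 27.5775 [wait]  node(3,3) S=124.0830 payoff=4.2070 vs cont=13.0718 → 13.0718 [wait]  ⇒ S*(3)=83.3890
t_2: node(2,0) S=75.5019 payoff=52.7881 vs cont=52.2284 → 52.7881 [stop]  node(2,1) S=92.1000 payoff=36.1900 vs cont=36.1295 → 36.1900 [stop]  node(2,2) S=112.3470 payoff=15.9430 vs cont=20.2765 → 20.2765 [wait]  ⇒ S*(2)=92.1000
t_1: node(1,0) S=83.3890 payoff=44.9010 vs cont=44.3413 → 44.9010 [stop]  node(1,1) S=101.7210 payoff=26.5690 vs cont=28.1545 → 28.1545 [wait]  ⇒ S*(1)=83.3890
t_0: node(0,0) S=92.1000 payoff=36.1900 vs cont=36.4152 → 36.4152 [wait]  ⇒ S*(0)=-

price = 36.4152
boundary = - 83.3890 92.1000 83.3890 92.1000 83.3890 92.1000 101.7210 112.3470
tree:
36.4152
44.9010 28.1545
52.7881 36.1900 20.2765
59.9292 44.9010 27.5775 13.0718
66.3949 52.7881 36.1900 19.1108 7.0798
72.2491 59.9292 44.9010 26.9126 11.3894 2.7840
77.5495 66.3949 52.7881 36.1900 17.7678 5.0393 0.5278
82.3487 72.2491 59.9292 44.9010 26.5690 9.0238 1.0543 0.0000
86.6939 77.5495 66.3949 52.7881 36.1900 15.9430 2.1061 0.0000 0.0000
90.6281 82.3487 72.2491 59.9292 44.9010 26.5690 4.2070 0.0000 0.0000 0.0000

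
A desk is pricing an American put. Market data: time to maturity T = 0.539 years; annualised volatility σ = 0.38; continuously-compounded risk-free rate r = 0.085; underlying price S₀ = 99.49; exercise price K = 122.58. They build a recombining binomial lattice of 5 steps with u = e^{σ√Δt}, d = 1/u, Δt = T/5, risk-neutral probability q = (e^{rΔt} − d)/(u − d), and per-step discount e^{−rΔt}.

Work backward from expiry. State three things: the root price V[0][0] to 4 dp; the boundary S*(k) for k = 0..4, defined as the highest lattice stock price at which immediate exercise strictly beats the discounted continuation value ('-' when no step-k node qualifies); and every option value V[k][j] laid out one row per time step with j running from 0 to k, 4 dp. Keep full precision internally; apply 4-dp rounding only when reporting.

price = 24.8811
boundary = - 87.8202 77.5193 87.8202 99.4900
tree:
24.8811
34.7598 15.6760
45.0607 23.9076 7.9135
54.1534 34.7598 13.7329 2.3682
62.1795 45.0607 23.0900 4.8346 0.0000
69.2642 54.1534 34.7598 9.8695 0.0000 0.0000

Δt=0.10780  u=1.13288  d=0.88270  q=0.50564  discount=0.99088
step 5 (expiry): payoffs max(K−S,0) = 69.2642 54.1534 34.7598 9.8695 0.0000 0.0000
step 4: (k=4,j=0): S=60.4005, (K−S)⁺=62.1795, hold=61.0615 ⇒ V=62.1795 exercise | (k=4,j=1): S=77.5193, (K−S)⁺=45.0607, hold=43.9426 ⇒ V=45.0607 exercise | (k=4,j=2): S=99.4900, (K−S)⁺=23.0900, hold=21.9719 ⇒ V=23.0900 exercise | (k=4,j=3): S=127.6877, (K−S)⁺=0.0000, hold=4.8346 ⇒ V=4.8346 continue | (k=4,j=4): S=163.8772, (K−S)⁺=0.0000, hold=0.0000 ⇒ V=0.0000 continue  boundary S*=99.4900
step 3: (k=3,j=0): S=68.4266, (K−S)⁺=54.1534, hold=53.0353 ⇒ V=54.1534 exercise | (k=3,j=1): S=87.8202, (K−S)⁺=34.7598, hold=33.6417 ⇒ V=34.7598 exercise | (k=3,j=2): S=112.7105, (K−S)⁺=9.8695, hold=13.7329 ⇒ V=13.7329 continue | (k=3,j=3): S=144.6551, (K−S)⁺=0.0000, hold=2.3682 ⇒ V=2.3682 continue  boundary S*=87.8202
step 2: (k=2,j=0): S=77.5193, (K−S)⁺=45.0607, hold=43.9426 ⇒ V=45.0607 exercise | (k=2,j=1): S=99.4900, (K−S)⁺=23.0900, hold=23.9076 ⇒ V=23.9076 continue | (k=2,j=2): S=127.6877, (K−S)⁺=0.0000, hold=7.9135 ⇒ V=7.9135 continue  boundary S*=77.5193
step 1: (k=1,j=0): S=87.8202, (K−S)⁺=34.7598, hold=34.0513 ⇒ V=34.7598 exercise | (k=1,j=1): S=112.7105, (K−S)⁺=9.8695, hold=15.6760 ⇒ V=15.6760 continue  boundary S*=87.8202
step 0: (k=0,j=0): S=99.4900, (K−S)⁺=23.0900, hold=24.8811 ⇒ V=24.8811 continue  boundary S*=-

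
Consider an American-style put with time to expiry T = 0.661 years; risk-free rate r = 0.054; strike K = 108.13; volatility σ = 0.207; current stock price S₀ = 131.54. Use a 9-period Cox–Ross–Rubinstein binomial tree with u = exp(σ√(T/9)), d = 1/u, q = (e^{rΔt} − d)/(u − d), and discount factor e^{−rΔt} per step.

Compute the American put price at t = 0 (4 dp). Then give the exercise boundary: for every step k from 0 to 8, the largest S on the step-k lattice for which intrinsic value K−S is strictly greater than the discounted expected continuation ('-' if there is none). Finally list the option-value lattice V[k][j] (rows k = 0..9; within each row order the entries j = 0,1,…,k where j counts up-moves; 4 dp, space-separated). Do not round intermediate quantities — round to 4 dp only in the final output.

price = 0.7709
boundary = - - - - - - 93.9461 88.8210 93.9461
tree:
0.7709
1.3364 0.2576
2.2728 0.4870 0.0490
3.7767 0.9095 0.1029 0.0000
6.0999 1.6728 0.2158 0.0000 0.0000
9.5101 3.0159 0.4526 0.0000 0.0000 0.0000
14.1839 5.2920 0.9494 0.0000 0.0000 0.0000 0.0000
19.3090 8.9313 1.9916 0.0000 0.0000 0.0000 0.0000 0.0000
24.1546 14.1839 4.1776 0.0000 0.0000 0.0000 0.0000 0.0000 0.0000
28.7357 19.3090 8.7631 0.0000 0.0000 0.0000 0.0000 0.0000 0.0000 0.0000

Δt=0.07344  u=1.05770  d=0.94545  q=0.52138  discount=0.99604
step 9 (expiry): payoffs max(K−S,0) = 28.7357 19.3090 8.7631 0.0000 0.0000 0.0000 0.0000 0.0000 0.0000 0.0000
step 8: (k=8,j=0): S=83.9754, (K−S)⁺=24.1546, hold=23.7266 ⇒ V=24.1546 exercise | (k=8,j=1): S=93.9461, (K−S)⁺=14.1839, hold=13.7559 ⇒ V=14.1839 exercise | (k=8,j=2): S=105.1006, (K−S)⁺=3.0294, hold=4.1776 ⇒ V=4.1776 continue | (k=8,j=3): S=117.5795, (K−S)⁺=0.0000, hold=0.0000 ⇒ V=0.0000 continue | (k=8,j=4): S=131.5400, (K−S)⁺=0.0000, hold=0.0000 ⇒ V=0.0000 continue | (k=8,j=5): S=147.1581, (K−S)⁺=0.0000, hold=0.0000 ⇒ V=0.0000 continue | (k=8,j=6): S=164.6306, (K−S)⁺=0.0000, hold=0.0000 ⇒ V=0.0000 continue | (k=8,j=7): S=184.1777, (K−S)⁺=0.0000, hold=0.0000 ⇒ V=0.0000 continue | (k=8,j=8): S=206.0456, (K−S)⁺=0.0000, hold=0.0000 ⇒ V=0.0000 continue  boundary S*=93.9461
step 7: (k=7,j=0): S=88.8210, (K−S)⁺=19.3090, hold=18.8810 ⇒ V=19.3090 exercise | (k=7,j=1): S=99.3669, (K−S)⁺=8.7631, hold=8.9313 ⇒ V=8.9313 continue | (k=7,j=2): S=111.1651, (K−S)⁺=0.0000, hold=1.9916 ⇒ V=1.9916 continue | (k=7,j=3): S=124.3640, (K−S)⁺=0.0000, hold=0.0000 ⇒ V=0.0000 continue | (k=7,j=4): S=139.1301, (K−S)⁺=0.0000, hold=0.0000 ⇒ V=0.0000 continue | (k=7,j=5): S=155.6494, (K−S)⁺=0.0000, hold=0.0000 ⇒ V=0.0000 continue | (k=7,j=6): S=174.1301, (K−S)⁺=0.0000, hold=0.0000 ⇒ V=0.0000 continue | (k=7,j=7): S=194.8050, (K−S)⁺=0.0000, hold=0.0000 ⇒ V=0.0000 continue  boundary S*=88.8210
step 6: (k=6,j=0): S=93.9461, (K−S)⁺=14.1839, hold=13.8433 ⇒ V=14.1839 exercise | (k=6,j=1): S=105.1006, (K−S)⁺=3.0294, hold=5.2920 ⇒ V=5.2920 continue | (k=6,j=2): S=117.5795, (K−S)⁺=0.0000, hold=0.9494 ⇒ V=0.9494 continue | (k=6,j=3): S=131.5400, (K−S)⁺=0.0000, hold=0.0000 ⇒ V=0.0000 continue | (k=6,j=4): S=147.1581, (K−S)⁺=0.0000, hold=0.0000 ⇒ V=0.0000 continue | (k=6,j=5): S=164.6306, (K−S)⁺=0.0000, hold=0.0000 ⇒ V=0.0000 continue | (k=6,j=6): S=184.1777, (K−S)⁺=0.0000, hold=0.0000 ⇒ V=0.0000 continue  boundary S*=93.9461
step 5: (k=5,j=0): S=99.3669, (K−S)⁺=8.7631, hold=9.5101 ⇒ V=9.5101 continue | (k=5,j=1): S=111.1651, (K−S)⁺=0.0000, hold=3.0159 ⇒ V=3.0159 continue | (k=5,j=2): S=124.3640, (K−S)⁺=0.0000, hold=0.4526 ⇒ V=0.4526 continue | (k=5,j=3): S=139.1301, (K−S)⁺=0.0000, hold=0.0000 ⇒ V=0.0000 continue | (k=5,j=4): S=155.6494, (K−S)⁺=0.0000, hold=0.0000 ⇒ V=0.0000 continue | (k=5,j=5): S=174.1301, (K−S)⁺=0.0000, hold=0.0000 ⇒ V=0.0000 continue  boundary S*=-
step 4: (k=4,j=0): S=105.1006, (K−S)⁺=3.0294, hold=6.0999 ⇒ V=6.0999 continue | (k=4,j=1): S=117.5795, (K−S)⁺=0.0000, hold=1.6728 ⇒ V=1.6728 continue | (k=4,j=2): S=131.5400, (K−S)⁺=0.0000, hold=0.2158 ⇒ V=0.2158 continue | (k=4,j=3): S=147.1581, (K−S)⁺=0.0000, hold=0.0000 ⇒ V=0.0000 continue | (k=4,j=4): S=164.6306, (K−S)⁺=0.0000, hold=0.0000 ⇒ V=0.0000 continue  boundary S*=-
step 3: (k=3,j=0): S=111.1651, (K−S)⁺=0.0000, hold=3.7767 ⇒ V=3.7767 continue | (k=3,j=1): S=124.3640, (K−S)⁺=0.0000, hold=0.9095 ⇒ V=0.9095 continue | (k=3,j=2): S=139.1301, (K−S)⁺=0.0000, hold=0.1029 ⇒ V=0.1029 continue | (k=3,j=3): S=155.6494, (K−S)⁺=0.0000, hold=0.0000 ⇒ V=0.0000 continue  boundary S*=-
step 2: (k=2,j=0): S=117.5795, (K−S)⁺=0.0000, hold=2.2728 ⇒ V=2.2728 continue | (k=2,j=1): S=131.5400, (K−S)⁺=0.0000, hold=0.4870 ⇒ V=0.4870 continue | (k=2,j=2): S=147.1581, (K−S)⁺=0.0000, hold=0.0490 ⇒ V=0.0490 continue  boundary S*=-
step 1: (k=1,j=0): S=124.3640, (K−S)⁺=0.0000, hold=1.3364 ⇒ V=1.3364 continue | (k=1,j=1): S=139.1301, (K−S)⁺=0.0000, hold=0.2576 ⇒ V=0.2576 continue  boundary S*=-
step 0: (k=0,j=0): S=131.5400, (K−S)⁺=0.0000, hold=0.7709 ⇒ V=0.7709 continue  boundary S*=-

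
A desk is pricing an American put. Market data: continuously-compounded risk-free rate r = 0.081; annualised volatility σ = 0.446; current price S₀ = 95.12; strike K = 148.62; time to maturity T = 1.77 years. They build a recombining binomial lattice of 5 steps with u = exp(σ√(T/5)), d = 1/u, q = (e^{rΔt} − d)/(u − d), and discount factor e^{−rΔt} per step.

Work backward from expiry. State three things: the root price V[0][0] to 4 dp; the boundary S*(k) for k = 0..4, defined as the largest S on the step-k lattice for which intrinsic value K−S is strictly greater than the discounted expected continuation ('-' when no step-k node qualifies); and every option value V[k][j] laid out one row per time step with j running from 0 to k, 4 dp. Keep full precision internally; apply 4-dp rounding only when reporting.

price = 54.5312
boundary = - 72.9503 95.1200 72.9503 95.1200
tree:
54.5312
75.6697 35.6217
92.6723 53.5000 19.0029
105.7120 75.6697 32.4087 6.0824
115.7126 92.6723 53.5000 12.2304 0.0000
123.3824 105.7120 75.6697 24.5929 0.0000 0.0000

Δt=0.35400  u=1.30390  d=0.76693  q=0.48822  discount=0.97173
step 5 (expiry): payoffs max(K−S,0) = 123.3824 105.7120 75.6697 24.5929 0.0000 0.0000
step 4: (k=4,j=0): S=32.9074, (K−S)⁺=115.7126, hold=111.5116 ⇒ V=115.7126 exercise | (k=4,j=1): S=55.9477, (K−S)⁺=92.6723, hold=88.4713 ⇒ V=92.6723 exercise | (k=4,j=2): S=95.1200, (K−S)⁺=53.5000, hold=49.2990 ⇒ V=53.5000 exercise | (k=4,j=3): S=161.7190, (K−S)⁺=0.0000, hold=12.2304 ⇒ V=12.2304 continue | (k=4,j=4): S=274.9479, (K−S)⁺=0.0000, hold=0.0000 ⇒ V=0.0000 continue  boundary S*=95.1200
step 3: (k=3,j=0): S=42.9080, (K−S)⁺=105.7120, hold=101.5110 ⇒ V=105.7120 exercise | (k=3,j=1): S=72.9503, (K−S)⁺=75.6697, hold=71.4687 ⇒ V=75.6697 exercise | (k=3,j=2): S=124.0271, (K−S)⁺=24.5929, hold=32.4087 ⇒ V=32.4087 continue | (k=3,j=3): S=210.8656, (K−S)⁺=0.0000, hold=6.0824 ⇒ V=6.0824 continue  boundary S*=72.9503
step 2: (k=2,j=0): S=55.9477, (K−S)⁺=92.6723, hold=88.4713 ⇒ V=92.6723 exercise | (k=2,j=1): S=95.1200, (K−S)⁺=53.5000, hold=53.0069 ⇒ V=53.5000 exercise | (k=2,j=2): S=161.7190, (K−S)⁺=0.0000, hold=19.0029 ⇒ V=19.0029 continue  boundary S*=95.1200
step 1: (k=1,j=0): S=72.9503, (K−S)⁺=75.6697, hold=71.4687 ⇒ V=75.6697 exercise | (k=1,j=1): S=124.0271, (K−S)⁺=24.5929, hold=35.6217 ⇒ V=35.6217 continue  boundary S*=72.9503
step 0: (k=0,j=0): S=95.1200, (K−S)⁺=53.5000, hold=54.5312 ⇒ V=54.5312 continue  boundary S*=-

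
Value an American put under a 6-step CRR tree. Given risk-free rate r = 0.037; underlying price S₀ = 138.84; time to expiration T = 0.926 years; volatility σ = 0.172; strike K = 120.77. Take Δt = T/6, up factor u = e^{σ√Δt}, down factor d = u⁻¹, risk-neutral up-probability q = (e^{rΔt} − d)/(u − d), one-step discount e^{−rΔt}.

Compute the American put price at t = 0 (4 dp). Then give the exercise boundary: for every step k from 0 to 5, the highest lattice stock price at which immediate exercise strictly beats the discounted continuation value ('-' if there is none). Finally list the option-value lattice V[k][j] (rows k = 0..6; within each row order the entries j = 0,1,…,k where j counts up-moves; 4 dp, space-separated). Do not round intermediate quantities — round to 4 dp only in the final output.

Δt=0.15433, u=1.06991, d=0.93466, q=0.52546, disc=e^(-rΔt)=0.99431
k=6 terminal: V=max(K-S,0) → 28.2062 14.8124 0.0000 0.0000 0.0000 0.0000 0.0000
k=5: j=0 S=99.0345 intr=21.7355 cont=21.0478 V=21.7355[EX]; j=1 S=113.3647 intr=7.4053 cont=6.9891 V=7.4053[EX]; j=2 S=129.7684 intr=0.0000 cont=0.0000 V=0.0000[hold]; j=3 S=148.5457 intr=0.0000 cont=0.0000 V=0.0000[hold]; j=4 S=170.0401 intr=0.0000 cont=0.0000 V=0.0000[hold]; j=5 S=194.6447 intr=0.0000 cont=0.0000 V=0.0000[hold]  S*(5)=113.3647
k=4: j=0 S=105.9576 intr=14.8124 cont=14.1247 V=14.8124[EX]; j=1 S=121.2896 intr=0.0000 cont=3.4941 V=3.4941[hold]; j=2 S=138.8400 intr=0.0000 cont=0.0000 V=0.0000[hold]; j=3 S=158.9300 intr=0.0000 cont=0.0000 V=0.0000[hold]; j=4 S=181.9269 intr=0.0000 cont=0.0000 V=0.0000[hold]  S*(4)=105.9576
k=3: j=0 S=113.3647 intr=7.4053 cont=8.8146 V=8.8146[hold]; j=1 S=129.7684 intr=0.0000 cont=1.6487 V=1.6487[hold]; j=2 S=148.5457 intr=0.0000 cont=0.0000 V=0.0000[hold]; j=3 S=170.0401 intr=0.0000 cont=0.0000 V=0.0000[hold]  S*(3)=-
k=2: j=0 S=121.2896 intr=0.0000 cont=5.0205 V=5.0205[hold]; j=1 S=138.8400 intr=0.0000 cont=0.7779 V=0.7779[hold]; j=2 S=158.9300 intr=0.0000 cont=0.0000 V=0.0000[hold]  S*(2)=-
k=1: j=0 S=129.7684 intr=0.0000 cont=2.7753 V=2.7753[hold]; j=1 S=148.5457 intr=0.0000 cont=0.3670 V=0.3670[hold]  S*(1)=-
k=0: j=0 S=138.8400 intr=0.0000 cont=1.5013 V=1.5013[hold]  S*(0)=-

price = 1.5013
boundary = - - - - 105.9576 113.3647
tree:
1.5013
2.7753 0.3670
5.0205 0.7779 0.0000
8.8146 1.6487 0.0000 0.0000
14.8124 3.4941 0.0000 0.0000 0.0000
21.7355 7.4053 0.0000 0.0000 0.0000 0.0000
28.2062 14.8124 0.0000 0.0000 0.0000 0.0000 0.0000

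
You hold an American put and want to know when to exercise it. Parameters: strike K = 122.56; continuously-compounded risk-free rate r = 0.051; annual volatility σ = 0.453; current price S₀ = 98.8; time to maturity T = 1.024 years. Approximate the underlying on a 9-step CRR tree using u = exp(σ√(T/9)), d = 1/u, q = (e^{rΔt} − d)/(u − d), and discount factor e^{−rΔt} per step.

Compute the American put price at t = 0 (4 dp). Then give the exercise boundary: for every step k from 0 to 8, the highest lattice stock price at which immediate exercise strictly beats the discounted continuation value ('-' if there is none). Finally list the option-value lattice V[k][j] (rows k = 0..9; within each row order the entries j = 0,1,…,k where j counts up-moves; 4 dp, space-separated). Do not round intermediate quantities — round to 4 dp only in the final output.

Δt=0.11378, u=1.16509, d=0.85830, q=0.48084, disc=e^(-rΔt)=0.99421
k=9 terminal: V=max(K-S,0) → 97.5847 88.6575 76.5393 60.0895 37.7599 7.4488 0.0000 0.0000 0.0000 0.0000
k=8: j=0 S=29.0985 intr=93.4615 cont=92.7524 V=93.4615[EX]; j=1 S=39.4996 intr=83.0604 cont=82.3513 V=83.0604[EX]; j=2 S=53.6184 intr=68.9416 cont=68.2325 V=68.9416[EX]; j=3 S=72.7839 intr=49.7761 cont=49.0670 V=49.7761[EX]; j=4 S=98.8000 intr=23.7600 cont=23.0509 V=23.7600[EX]; j=5 S=134.1153 intr=0.0000 cont=3.8447 V=3.8447[hold]; j=6 S=182.0539 intr=0.0000 cont=0.0000 V=0.0000[hold]; j=7 S=247.1277 intr=0.0000 cont=0.0000 V=0.0000[hold]; j=8 S=335.4617 intr=0.0000 cont=0.0000 V=0.0000[hold]  S*(8)=98.8000
k=7: j=0 S=33.9025 intr=88.6575 cont=87.9484 V=88.6575[EX]; j=1 S=46.0207 intr=76.5393 cont=75.8302 V=76.5393[EX]; j=2 S=62.4705 intr=60.0895 cont=59.3804 V=60.0895[EX]; j=3 S=84.8001 intr=37.7599 cont=37.0508 V=37.7599[EX]; j=4 S=115.1112 intr=7.4488 cont=14.1018 V=14.1018[hold]; j=5 S=156.2569 intr=0.0000 cont=1.9845 V=1.9845[hold]; j=6 S=212.1098 intr=0.0000 cont=0.0000 V=0.0000[hold]; j=7 S=287.9268 intr=0.0000 cont=0.0000 V=0.0000[hold]  S*(7)=84.8001
k=6: j=0 S=39.4996 intr=83.0604 cont=82.3513 V=83.0604[EX]; j=1 S=53.6184 intr=68.9416 cont=68.2325 V=68.9416[EX]; j=2 S=72.7839 intr=49.7761 cont=49.0670 V=49.7761[EX]; j=3 S=98.8000 intr=23.7600 cont=26.2314 V=26.2314[hold]; j=4 S=134.1153 intr=0.0000 cont=8.2274 V=8.2274[hold]; j=5 S=182.0539 intr=0.0000 cont=1.0243 V=1.0243[hold]; j=6 S=247.1277 intr=0.0000 cont=0.0000 V=0.0000[hold]  S*(6)=72.7839
k=5: j=0 S=46.0207 intr=76.5393 cont=75.8302 V=76.5393[EX]; j=1 S=62.4705 intr=60.0895 cont=59.3804 V=60.0895[EX]; j=2 S=84.8001 intr=37.7599 cont=38.2323 V=38.2323[hold]; j=3 S=115.1112 intr=7.4488 cont=17.4726 V=17.4726[hold]; j=4 S=156.2569 intr=0.0000 cont=4.7363 V=4.7363[hold]; j=5 S=212.1098 intr=0.0000 cont=0.5287 V=0.5287[hold]  S*(5)=62.4705
k=4: j=0 S=53.6184 intr=68.9416 cont=68.2325 V=68.9416[EX]; j=1 S=72.7839 intr=49.7761 cont=49.2928 V=49.7761[EX]; j=2 S=98.8000 intr=23.7600 cont=28.0867 V=28.0867[hold]; j=3 S=134.1153 intr=0.0000 cont=11.2828 V=11.2828[hold]; j=4 S=182.0539 intr=0.0000 cont=2.6974 V=2.6974[hold]  S*(4)=72.7839
k=3: j=0 S=62.4705 intr=60.0895 cont=59.3804 V=60.0895[EX]; j=1 S=84.8001 intr=37.7599 cont=39.1193 V=39.1193[hold]; j=2 S=115.1112 intr=7.4488 cont=19.8909 V=19.8909[hold]; j=3 S=156.2569 intr=0.0000 cont=7.1132 V=7.1132[hold]  S*(3)=62.4705
k=2: j=0 S=72.7839 intr=49.7761 cont=49.7168 V=49.7761[EX]; j=1 S=98.8000 intr=23.7600 cont=29.7006 V=29.7006[hold]; j=2 S=134.1153 intr=0.0000 cont=13.6673 V=13.6673[hold]  S*(2)=72.7839
k=1: j=0 S=84.8001 intr=37.7599 cont=39.8908 V=39.8908[hold]; j=1 S=115.1112 intr=7.4488 cont=21.8639 V=21.8639[hold]  S*(1)=-
k=0: j=0 S=98.8000 intr=23.7600 cont=31.0420 V=31.0420[hold]  S*(0)=-

price = 31.0420
boundary = - - 72.7839 62.4705 72.7839 62.4705 72.7839 84.8001 98.8000
tree:
31.0420
39.8908 21.8639
49.7761 29.7006 13.6673
60.0895 39.1193 19.8909 7.1132
68.9416 49.7761 28.0867 11.2828 2.6974
76.5393 60.0895 38.2323 17.4726 4.7363 0.5287
83.0604 68.9416 49.7761 26.2314 8.2274 1.0243 0.0000
88.6575 76.5393 60.0895 37.7599 14.1018 1.9845 0.0000 0.0000
93.4615 83.0604 68.9416 49.7761 23.7600 3.8447 0.0000 0.0000 0.0000
97.5847 88.6575 76.5393 60.0895 37.7599 7.4488 0.0000 0.0000 0.0000 0.0000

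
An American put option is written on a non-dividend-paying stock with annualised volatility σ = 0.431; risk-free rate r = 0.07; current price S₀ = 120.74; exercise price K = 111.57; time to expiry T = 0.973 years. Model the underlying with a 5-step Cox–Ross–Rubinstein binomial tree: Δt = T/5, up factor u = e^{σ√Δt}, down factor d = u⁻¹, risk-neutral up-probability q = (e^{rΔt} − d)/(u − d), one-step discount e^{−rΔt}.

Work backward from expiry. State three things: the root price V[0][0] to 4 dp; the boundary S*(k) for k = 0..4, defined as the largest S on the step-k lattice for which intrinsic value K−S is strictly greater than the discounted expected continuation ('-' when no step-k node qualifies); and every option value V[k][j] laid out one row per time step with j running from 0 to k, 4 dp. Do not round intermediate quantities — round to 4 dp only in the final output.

price = 13.0573
boundary = - - - 68.2551 82.5481
tree:
13.0573
20.2331 5.9091
30.2892 10.2700 1.5080
43.3149 17.4985 2.9884 0.0000
55.1331 29.0219 5.9221 0.0000 0.0000
64.9050 43.3149 11.7358 0.0000 0.0000 0.0000

params: Δt=0.19460 u=1.20941 d=0.82685 q=0.48846 e^(-rΔt)=0.98647
t_5 payoffs: 64.9050 43.3149 11.7358 0.0000 0.0000 0.0000
t_4: node(4,0) S=56.4369 payoff=55.1331 vs cont=53.6236 → 55.1331 [stop]  node(4,1) S=82.5481 payoff=29.0219 vs cont=27.5124 → 29.0219 [stop]  node(4,2) S=120.7400 payoff=0.0000 vs cont=5.9221 → 5.9221 [wait]  node(4,3) S=176.6018 payoff=0.0000 vs cont=0.0000 → 0.0000 [wait]  node(4,4) S=258.3089 payoff=0.0000 vs cont=0.0000 → 0.0000 [wait]  ⇒ S*(4)=82.5481
t_3: node(3,0) S=68.2551 payoff=43.3149 vs cont=41.8054 → 43.3149 [stop]  node(3,1) S=99.8342 payoff=11.7358 vs cont=17.4985 → 17.4985 [wait]  node(3,2) S=146.0237 payoff=0.0000 vs cont=2.9884 → 2.9884 [wait]  node(3,3) S=213.5833 payoff=0.0000 vs cont=0.0000 → 0.0000 [wait]  ⇒ S*(3)=68.2551
t_2: node(2,0) S=82.5481 payoff=29.0219 vs cont=30.2892 → 30.2892 [wait]  node(2,1) S=120.7400 payoff=0.0000 vs cont=10.2700 → 10.2700 [wait]  node(2,2) S=176.6018 payoff=0.0000 vs cont=1.5080 → 1.5080 [wait]  ⇒ S*(2)=-
t_1: node(1,0) S=99.8342 payoff=11.7358 vs cont=20.2331 → 20.2331 [wait]  node(1,1) S=146.0237 payoff=0.0000 vs cont=5.9091 → 5.9091 [wait]  ⇒ S*(1)=-
t_0: node(0,0) S=120.7400 payoff=0.0000 vs cont=13.0573 → 13.0573 [wait]  ⇒ S*(0)=-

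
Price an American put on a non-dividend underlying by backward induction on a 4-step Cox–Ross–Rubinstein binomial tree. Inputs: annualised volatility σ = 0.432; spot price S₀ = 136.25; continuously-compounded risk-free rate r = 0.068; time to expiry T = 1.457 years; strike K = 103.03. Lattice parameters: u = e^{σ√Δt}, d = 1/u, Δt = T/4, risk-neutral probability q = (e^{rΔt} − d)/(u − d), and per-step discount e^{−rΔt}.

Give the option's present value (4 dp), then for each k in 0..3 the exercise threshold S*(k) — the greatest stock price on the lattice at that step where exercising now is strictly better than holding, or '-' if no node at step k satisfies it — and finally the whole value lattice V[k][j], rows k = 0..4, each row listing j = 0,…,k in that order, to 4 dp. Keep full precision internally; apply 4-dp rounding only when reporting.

price = 9.2502
boundary = - - - 62.3220
tree:
9.2502
15.6761 2.8452
25.8037 5.6385 0.0000
40.7080 11.1740 0.0000 0.0000
55.0114 22.1440 0.0000 0.0000 0.0000

Δt=0.36425  u=1.29787  d=0.77049  q=0.48274  discount=0.97554
step 4 (expiry): payoffs max(K−S,0) = 55.0114 22.1440 0.0000 0.0000 0.0000
step 3: (k=3,j=0): S=62.3220, (K−S)⁺=40.7080, hold=38.1874 ⇒ V=40.7080 exercise | (k=3,j=1): S=104.9796, (K−S)⁺=0.0000, hold=11.1740 ⇒ V=11.1740 continue | (k=3,j=2): S=176.8350, (K−S)⁺=0.0000, hold=0.0000 ⇒ V=0.0000 continue | (k=3,j=3): S=297.8732, (K−S)⁺=0.0000, hold=0.0000 ⇒ V=0.0000 continue  boundary S*=62.3220
step 2: (k=2,j=0): S=80.8860, (K−S)⁺=22.1440, hold=25.8037 ⇒ V=25.8037 continue | (k=2,j=1): S=136.2500, (K−S)⁺=0.0000, hold=5.6385 ⇒ V=5.6385 continue | (k=2,j=2): S=229.5090, (K−S)⁺=0.0000, hold=0.0000 ⇒ V=0.0000 continue  boundary S*=-
step 1: (k=1,j=0): S=104.9796, (K−S)⁺=0.0000, hold=15.6761 ⇒ V=15.6761 continue | (k=1,j=1): S=176.8350, (K−S)⁺=0.0000, hold=2.8452 ⇒ V=2.8452 continue  boundary S*=-
step 0: (k=0,j=0): S=136.2500, (K−S)⁺=0.0000, hold=9.2502 ⇒ V=9.2502 continue  boundary S*=-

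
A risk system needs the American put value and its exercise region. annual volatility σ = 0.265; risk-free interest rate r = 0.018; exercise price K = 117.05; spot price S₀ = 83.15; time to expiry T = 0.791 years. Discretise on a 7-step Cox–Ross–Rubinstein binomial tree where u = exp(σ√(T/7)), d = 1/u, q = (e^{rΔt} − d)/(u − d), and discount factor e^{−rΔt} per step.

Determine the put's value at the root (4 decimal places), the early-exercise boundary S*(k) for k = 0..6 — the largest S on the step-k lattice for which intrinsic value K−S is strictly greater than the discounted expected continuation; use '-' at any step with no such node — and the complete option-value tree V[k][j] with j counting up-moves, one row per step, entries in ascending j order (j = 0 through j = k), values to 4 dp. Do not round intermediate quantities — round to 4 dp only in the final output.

price = 34.0388
boundary = - 76.0632 83.1500 76.0632 83.1500 90.8970 99.3658
tree:
34.0388
40.9868 26.9245
47.4695 33.9000 19.7518
53.3998 40.9868 26.4392 12.8502
58.8246 47.4695 33.9000 18.7576 6.7343
63.7870 53.3998 40.9868 26.1530 11.1125 2.1900
68.3266 58.8246 47.4695 33.9000 17.6842 4.2958 0.0000
72.4792 63.7870 53.3998 40.9868 26.1530 8.4263 0.0000 0.0000

Δt=0.11300, u=1.09317, d=0.91477, q=0.48916, disc=e^(-rΔt)=0.99797
k=7 terminal: V=max(K-S,0) → 72.4792 63.7870 53.3998 40.9868 26.1530 8.4263 0.0000 0.0000
k=6: j=0 S=48.7234 intr=68.3266 cont=68.0887 V=68.3266[EX]; j=1 S=58.2254 intr=58.8246 cont=58.5867 V=58.8246[EX]; j=2 S=69.5805 intr=47.4695 cont=47.2317 V=47.4695[EX]; j=3 S=83.1500 intr=33.9000 cont=33.6622 V=33.9000[EX]; j=4 S=99.3658 intr=17.6842 cont=17.4463 V=17.6842[EX]; j=5 S=118.7440 intr=0.0000 cont=4.2958 V=4.2958[hold]; j=6 S=141.9014 intr=0.0000 cont=0.0000 V=0.0000[hold]  S*(6)=99.3658
k=5: j=0 S=53.2630 intr=63.7870 cont=63.5492 V=63.7870[EX]; j=1 S=63.6502 intr=53.3998 cont=53.1619 V=53.3998[EX]; j=2 S=76.0632 intr=40.9868 cont=40.7489 V=40.9868[EX]; j=3 S=90.8970 intr=26.1530 cont=25.9151 V=26.1530[EX]; j=4 S=108.6237 intr=8.4263 cont=11.1125 V=11.1125[hold]; j=5 S=129.8073 intr=0.0000 cont=2.1900 V=2.1900[hold]  S*(5)=90.8970
k=4: j=0 S=58.2254 intr=58.8246 cont=58.5867 V=58.8246[EX]; j=1 S=69.5805 intr=47.4695 cont=47.2317 V=47.4695[EX]; j=2 S=83.1500 intr=33.9000 cont=33.6622 V=33.9000[EX]; j=3 S=99.3658 intr=17.6842 cont=18.7576 V=18.7576[hold]; j=4 S=118.7440 intr=0.0000 cont=6.7343 V=6.7343[hold]  S*(4)=83.1500
k=3: j=0 S=63.6502 intr=53.3998 cont=53.1619 V=53.3998[EX]; j=1 S=76.0632 intr=40.9868 cont=40.7489 V=40.9868[EX]; j=2 S=90.8970 intr=26.1530 cont=26.4392 V=26.4392[hold]; j=3 S=108.6237 intr=8.4263 cont=12.8502 V=12.8502[hold]  S*(3)=76.0632
k=2: j=0 S=69.5805 intr=47.4695 cont=47.2317 V=47.4695[EX]; j=1 S=83.1500 intr=33.9000 cont=33.8019 V=33.9000[EX]; j=2 S=99.3658 intr=17.6842 cont=19.7518 V=19.7518[hold]  S*(2)=83.1500
k=1: j=0 S=76.0632 intr=40.9868 cont=40.7489 V=40.9868[EX]; j=1 S=90.8970 intr=26.1530 cont=26.9245 V=26.9245[hold]  S*(1)=76.0632
k=0: j=0 S=83.1500 intr=33.9000 cont=34.0388 V=34.0388[hold]  S*(0)=-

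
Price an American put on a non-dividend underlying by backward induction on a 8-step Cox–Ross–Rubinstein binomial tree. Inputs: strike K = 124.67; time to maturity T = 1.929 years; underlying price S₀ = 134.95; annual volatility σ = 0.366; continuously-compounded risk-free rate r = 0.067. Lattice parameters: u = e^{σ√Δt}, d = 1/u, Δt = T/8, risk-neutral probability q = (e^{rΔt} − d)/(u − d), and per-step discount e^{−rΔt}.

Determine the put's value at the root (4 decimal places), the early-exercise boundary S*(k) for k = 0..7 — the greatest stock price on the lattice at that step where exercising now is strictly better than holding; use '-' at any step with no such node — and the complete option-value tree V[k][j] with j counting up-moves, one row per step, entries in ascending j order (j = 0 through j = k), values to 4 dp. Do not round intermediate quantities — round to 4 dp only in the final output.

Δt=0.24113  u=1.19689  d=0.83550  q=0.50026  discount=0.98397
step 8 (expiry): payoffs max(K−S,0) = 92.6255 78.7652 58.9098 30.4663 0.0000 0.0000 0.0000 0.0000 0.0000
step 7: (k=7,j=0): S=38.3536, (K−S)⁺=86.3164, hold=84.3185 ⇒ V=86.3164 exercise | (k=7,j=1): S=54.9428, (K−S)⁺=69.7272, hold=67.7293 ⇒ V=69.7272 exercise | (k=7,j=2): S=78.7074, (K−S)⁺=45.9626, hold=43.9647 ⇒ V=45.9626 exercise | (k=7,j=3): S=112.7510, (K−S)⁺=11.9190, hold=14.9813 ⇒ V=14.9813 continue | (k=7,j=4): S=161.5196, (K−S)⁺=0.0000, hold=0.0000 ⇒ V=0.0000 continue | (k=7,j=5): S=231.3823, (K−S)⁺=0.0000, hold=0.0000 ⇒ V=0.0000 continue | (k=7,j=6): S=331.4630, (K−S)⁺=0.0000, hold=0.0000 ⇒ V=0.0000 continue | (k=7,j=7): S=474.8320, (K−S)⁺=0.0000, hold=0.0000 ⇒ V=0.0000 continue  boundary S*=78.7074
step 6: (k=6,j=0): S=45.9048, (K−S)⁺=78.7652, hold=76.7673 ⇒ V=78.7652 exercise | (k=6,j=1): S=65.7602, (K−S)⁺=58.9098, hold=56.9119 ⇒ V=58.9098 exercise | (k=6,j=2): S=94.2037, (K−S)⁺=30.4663, hold=29.9758 ⇒ V=30.4663 exercise | (k=6,j=3): S=134.9500, (K−S)⁺=0.0000, hold=7.3668 ⇒ V=7.3668 continue | (k=6,j=4): S=193.3204, (K−S)⁺=0.0000, hold=0.0000 ⇒ V=0.0000 continue | (k=6,j=5): S=276.9381, (K−S)⁺=0.0000, hold=0.0000 ⇒ V=0.0000 continue | (k=6,j=6): S=396.7232, (K−S)⁺=0.0000, hold=0.0000 ⇒ V=0.0000 continue  boundary S*=94.2037
step 5: (k=5,j=0): S=54.9428, (K−S)⁺=69.7272, hold=67.7293 ⇒ V=69.7272 exercise | (k=5,j=1): S=78.7074, (K−S)⁺=45.9626, hold=43.9647 ⇒ V=45.9626 exercise | (k=5,j=2): S=112.7510, (K−S)⁺=11.9190, hold=18.6076 ⇒ V=18.6076 continue | (k=5,j=3): S=161.5196, (K−S)⁺=0.0000, hold=3.6225 ⇒ V=3.6225 continue | (k=5,j=4): S=231.3823, (K−S)⁺=0.0000, hold=0.0000 ⇒ V=0.0000 continue | (k=5,j=5): S=331.4630, (K−S)⁺=0.0000, hold=0.0000 ⇒ V=0.0000 continue  boundary S*=78.7074
step 4: (k=4,j=0): S=65.7602, (K−S)⁺=58.9098, hold=56.9119 ⇒ V=58.9098 exercise | (k=4,j=1): S=94.2037, (K−S)⁺=30.4663, hold=31.7608 ⇒ V=31.7608 continue | (k=4,j=2): S=134.9500, (K−S)⁺=0.0000, hold=10.9331 ⇒ V=10.9331 continue | (k=4,j=3): S=193.3204, (K−S)⁺=0.0000, hold=1.7813 ⇒ V=1.7813 continue | (k=4,j=4): S=276.9381, (K−S)⁺=0.0000, hold=0.0000 ⇒ V=0.0000 continue  boundary S*=65.7602
step 3: (k=3,j=0): S=78.7074, (K−S)⁺=45.9626, hold=44.6019 ⇒ V=45.9626 exercise | (k=3,j=1): S=112.7510, (K−S)⁺=11.9190, hold=20.9996 ⇒ V=20.9996 continue | (k=3,j=2): S=161.5196, (K−S)⁺=0.0000, hold=6.2530 ⇒ V=6.2530 continue | (k=3,j=3): S=231.3823, (K−S)⁺=0.0000, hold=0.8759 ⇒ V=0.8759 continue  boundary S*=78.7074
step 2: (k=2,j=0): S=94.2037, (K−S)⁺=30.4663, hold=32.9382 ⇒ V=32.9382 continue | (k=2,j=1): S=134.9500, (K−S)⁺=0.0000, hold=13.4042 ⇒ V=13.4042 continue | (k=2,j=2): S=193.3204, (K−S)⁺=0.0000, hold=3.5060 ⇒ V=3.5060 continue  boundary S*=-
step 1: (k=1,j=0): S=112.7510, (K−S)⁺=11.9190, hold=22.7949 ⇒ V=22.7949 continue | (k=1,j=1): S=161.5196, (K−S)⁺=0.0000, hold=8.3171 ⇒ V=8.3171 continue  boundary S*=-
step 0: (k=0,j=0): S=134.9500, (K−S)⁺=0.0000, hold=15.3030 ⇒ V=15.3030 continue  boundary S*=-

price = 15.3030
boundary = - - - 78.7074 65.7602 78.7074 94.2037 78.7074
tree:
15.3030
22.7949 8.3171
32.9382 13.4042 3.5060
45.9626 20.9996 6.2530 0.8759
58.9098 31.7608 10.9331 1.7813 0.0000
69.7272 45.9626 18.6076 3.6225 0.0000 0.0000
78.7652 58.9098 30.4663 7.3668 0.0000 0.0000 0.0000
86.3164 69.7272 45.9626 14.9813 0.0000 0.0000 0.0000 0.0000
92.6255 78.7652 58.9098 30.4663 0.0000 0.0000 0.0000 0.0000 0.0000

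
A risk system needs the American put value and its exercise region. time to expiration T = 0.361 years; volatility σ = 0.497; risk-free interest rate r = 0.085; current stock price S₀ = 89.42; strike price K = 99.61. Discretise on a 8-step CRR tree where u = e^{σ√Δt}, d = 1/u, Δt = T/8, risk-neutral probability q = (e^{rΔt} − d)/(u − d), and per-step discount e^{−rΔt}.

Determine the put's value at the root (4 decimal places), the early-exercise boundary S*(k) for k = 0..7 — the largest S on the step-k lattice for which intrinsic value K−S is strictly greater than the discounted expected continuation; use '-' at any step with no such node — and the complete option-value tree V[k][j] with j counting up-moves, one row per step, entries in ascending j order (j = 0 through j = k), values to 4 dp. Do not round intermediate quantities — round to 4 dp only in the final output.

Δt=0.04512  u=1.11135  d=0.89981  q=0.49180  discount=0.99617
step 8 (expiry): payoffs max(K−S,0) = 61.1839 52.1499 40.9921 27.2110 10.1900 0.0000 0.0000 0.0000 0.0000
step 7: (k=7,j=0): S=42.7049, (K−S)⁺=56.9051, hold=56.5238 ⇒ V=56.9051 exercise | (k=7,j=1): S=52.7448, (K−S)⁺=46.8652, hold=46.4839 ⇒ V=46.8652 exercise | (k=7,j=2): S=65.1451, (K−S)⁺=34.4649, hold=34.0836 ⇒ V=34.4649 exercise | (k=7,j=3): S=80.4607, (K−S)⁺=19.1493, hold=18.7680 ⇒ V=19.1493 exercise | (k=7,j=4): S=99.3770, (K−S)⁺=0.2330, hold=5.1588 ⇒ V=5.1588 continue | (k=7,j=5): S=122.7405, (K−S)⁺=0.0000, hold=0.0000 ⇒ V=0.0000 continue | (k=7,j=6): S=151.5968, (K−S)⁺=0.0000, hold=0.0000 ⇒ V=0.0000 continue | (k=7,j=7): S=187.2372, (K−S)⁺=0.0000, hold=0.0000 ⇒ V=0.0000 continue  boundary S*=80.4607
step 6: (k=6,j=0): S=47.4601, (K−S)⁺=52.1499, hold=51.7686 ⇒ V=52.1499 exercise | (k=6,j=1): S=58.6179, (K−S)⁺=40.9921, hold=40.6107 ⇒ V=40.9921 exercise | (k=6,j=2): S=72.3990, (K−S)⁺=27.2110, hold=26.8297 ⇒ V=27.2110 exercise | (k=6,j=3): S=89.4200, (K−S)⁺=10.1900, hold=12.2218 ⇒ V=12.2218 continue | (k=6,j=4): S=110.4426, (K−S)⁺=0.0000, hold=2.6117 ⇒ V=2.6117 continue | (k=6,j=5): S=136.4077, (K−S)⁺=0.0000, hold=0.0000 ⇒ V=0.0000 continue | (k=6,j=6): S=168.4771, (K−S)⁺=0.0000, hold=0.0000 ⇒ V=0.0000 continue  boundary S*=72.3990
step 5: (k=5,j=0): S=52.7448, (K−S)⁺=46.8652, hold=46.4839 ⇒ V=46.8652 exercise | (k=5,j=1): S=65.1451, (K−S)⁺=34.4649, hold=34.0836 ⇒ V=34.4649 exercise | (k=5,j=2): S=80.4607, (K−S)⁺=19.1493, hold=19.7634 ⇒ V=19.7634 continue | (k=5,j=3): S=99.3770, (K−S)⁺=0.2330, hold=7.4669 ⇒ V=7.4669 continue | (k=5,j=4): S=122.7405, (K−S)⁺=0.0000, hold=1.3222 ⇒ V=1.3222 continue | (k=5,j=5): S=151.5968, (K−S)⁺=0.0000, hold=0.0000 ⇒ V=0.0000 continue  boundary S*=65.1451
step 4: (k=4,j=0): S=58.6179, (K−S)⁺=40.9921, hold=40.6107 ⇒ V=40.9921 exercise | (k=4,j=1): S=72.3990, (K−S)⁺=27.2110, hold=27.1305 ⇒ V=27.2110 exercise | (k=4,j=2): S=89.4200, (K−S)⁺=10.1900, hold=13.6635 ⇒ V=13.6635 continue | (k=4,j=3): S=110.4426, (K−S)⁺=0.0000, hold=4.4279 ⇒ V=4.4279 continue | (k=4,j=4): S=136.4077, (K−S)⁺=0.0000, hold=0.6694 ⇒ V=0.6694 continue  boundary S*=72.3990
step 3: (k=3,j=0): S=65.1451, (K−S)⁺=34.4649, hold=34.0836 ⇒ V=34.4649 exercise | (k=3,j=1): S=80.4607, (K−S)⁺=19.1493, hold=20.4697 ⇒ V=20.4697 continue | (k=3,j=2): S=99.3770, (K−S)⁺=0.2330, hold=9.0866 ⇒ V=9.0866 continue | (k=3,j=3): S=122.7405, (K−S)⁺=0.0000, hold=2.5696 ⇒ V=2.5696 continue  boundary S*=65.1451
step 2: (k=2,j=0): S=72.3990, (K−S)⁺=27.2110, hold=27.4765 ⇒ V=27.4765 continue | (k=2,j=1): S=89.4200, (K−S)⁺=10.1900, hold=14.8146 ⇒ V=14.8146 continue | (k=2,j=2): S=110.4426, (K−S)⁺=0.0000, hold=5.8590 ⇒ V=5.8590 continue  boundary S*=-
step 1: (k=1,j=0): S=80.4607, (K−S)⁺=19.1493, hold=21.1681 ⇒ V=21.1681 continue | (k=1,j=1): S=99.3770, (K−S)⁺=0.2330, hold=10.3704 ⇒ V=10.3704 continue  boundary S*=-
step 0: (k=0,j=0): S=89.4200, (K−S)⁺=10.1900, hold=15.7971 ⇒ V=15.7971 continue  boundary S*=-

price = 15.7971
boundary = - - - 65.1451 72.3990 65.1451 72.3990 80.4607
tree:
15.7971
21.1681 10.3704
27.4765 14.8146 5.8590
34.4649 20.4697 9.0866 2.5696
40.9921 27.2110 13.6635 4.4279 0.6694
46.8652 34.4649 19.7634 7.4669 1.3222 0.0000
52.1499 40.9921 27.2110 12.2218 2.6117 0.0000 0.0000
56.9051 46.8652 34.4649 19.1493 5.1588 0.0000 0.0000 0.0000
61.1839 52.1499 40.9921 27.2110 10.1900 0.0000 0.0000 0.0000 0.0000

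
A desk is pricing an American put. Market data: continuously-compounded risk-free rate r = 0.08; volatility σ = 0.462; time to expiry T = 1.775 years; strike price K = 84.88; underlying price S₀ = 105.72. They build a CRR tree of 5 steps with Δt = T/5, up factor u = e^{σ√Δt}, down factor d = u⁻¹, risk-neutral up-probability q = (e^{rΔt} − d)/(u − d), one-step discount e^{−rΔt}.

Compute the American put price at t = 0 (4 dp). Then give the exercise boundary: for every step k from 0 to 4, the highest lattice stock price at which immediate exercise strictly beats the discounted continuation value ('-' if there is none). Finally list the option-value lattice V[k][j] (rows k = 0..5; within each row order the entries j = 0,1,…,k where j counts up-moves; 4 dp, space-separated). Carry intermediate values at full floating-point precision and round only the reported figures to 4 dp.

Δt=0.35500, u=1.31688, d=0.75937, q=0.48328, disc=e^(-rΔt)=0.97200
k=5 terminal: V=max(K-S,0) → 58.1856 38.5871 4.5996 0.0000 0.0000 0.0000
k=4: j=0 S=35.1534 intr=49.7266 cont=47.3499 V=49.7266[EX]; j=1 S=60.9624 intr=23.9176 cont=21.5409 V=23.9176[EX]; j=2 S=105.7200 intr=0.0000 cont=2.3101 V=2.3101[hold]; j=3 S=183.3379 intr=0.0000 cont=0.0000 V=0.0000[hold]; j=4 S=317.9414 intr=0.0000 cont=0.0000 V=0.0000[hold]  S*(4)=60.9624
k=3: j=0 S=46.2929 intr=38.5871 cont=36.2104 V=38.5871[EX]; j=1 S=80.2804 intr=4.5996 cont=13.0977 V=13.0977[hold]; j=2 S=139.2210 intr=0.0000 cont=1.1603 V=1.1603[hold]; j=3 S=241.4347 intr=0.0000 cont=0.0000 V=0.0000[hold]  S*(3)=46.2929
k=2: j=0 S=60.9624 intr=23.9176 cont=25.5329 V=25.5329[hold]; j=1 S=105.7200 intr=0.0000 cont=7.1233 V=7.1233[hold]; j=2 S=183.3379 intr=0.0000 cont=0.5827 V=0.5827[hold]  S*(2)=-
k=1: j=0 S=80.2804 intr=4.5996 cont=16.1700 V=16.1700[hold]; j=1 S=139.2210 intr=0.0000 cont=3.8514 V=3.8514[hold]  S*(1)=-
k=0: j=0 S=105.7200 intr=0.0000 cont=9.9306 V=9.9306[hold]  S*(0)=-

price = 9.9306
boundary = - - - 46.2929 60.9624
tree:
9.9306
16.1700 3.8514
25.5329 7.1233 0.5827
38.5871 13.0977 1.1603 0.0000
49.7266 23.9176 2.3101 0.0000 0.0000
58.1856 38.5871 4.5996 0.0000 0.0000 0.0000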